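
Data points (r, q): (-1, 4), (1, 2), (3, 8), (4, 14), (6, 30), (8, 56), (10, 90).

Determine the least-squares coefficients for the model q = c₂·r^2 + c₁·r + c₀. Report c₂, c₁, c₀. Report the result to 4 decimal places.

c₂ = 0.9888, c₁ = -1.1374, c₀ = 2.1140

Compute the Gram sums: Σr^2·r^2 = 15731, Σr^2·r = 1819, Σr^2 = 227, Σr·r = 227, Σr = 31, Σ1 = 7.
Right-hand side: Σr^2·q = 13966, Σr·q = 1606, Σq = 204.
Inverting the 3×3 Gram matrix, [c₂, c₁, c₀]ᵀ = [76789/77658, -88325/77658, 27362/12943]ᵀ.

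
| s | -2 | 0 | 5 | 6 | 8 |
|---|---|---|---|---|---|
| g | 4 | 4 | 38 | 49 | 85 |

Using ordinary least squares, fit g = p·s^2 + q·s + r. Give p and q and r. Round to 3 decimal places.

p = 1.093, q = 1.402, r = 3.035

Entries of XᵀX: Σs^2·s^2 = 6033, Σs^2·s = 845, Σs^2 = 129, Σs·s = 129, Σs = 17, Σ1 = 5.
Right-hand side: Σs^2·g = 8170, Σs·g = 1156, Σg = 180.
So XᵀX·[p, q, r]ᵀ = Xᵀg: [[6033, 845, 129]; [845, 129, 17]; [129, 17, 5]]·[p, q, r]ᵀ = [8170, 1156, 180]ᵀ.
Solving the 3×3 system (Gaussian elimination) gives p = 18731/17138, q = 12014/8569, r = 52013/17138.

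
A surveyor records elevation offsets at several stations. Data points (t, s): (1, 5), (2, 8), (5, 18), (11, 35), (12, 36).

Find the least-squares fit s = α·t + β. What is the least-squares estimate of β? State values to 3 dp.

Entries of AᵀA: Σt·t = 295, Σt = 31, Σ1 = 5.
Right-hand side: Σt·s = 928, Σs = 102.
Eliminating β: 5·(row 1) − 31·(row 2) gives 514·α = 5·928 − 31·102 = 1478, so α = 739/257.
Then β = (102 − 31·(739/257))/5 = 661/257.

β = 2.572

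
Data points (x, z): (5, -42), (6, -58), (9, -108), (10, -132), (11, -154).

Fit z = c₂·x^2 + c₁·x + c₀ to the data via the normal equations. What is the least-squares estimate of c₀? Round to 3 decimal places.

c₀ = -1.483

Sums needed: Σx^2·x^2 = 33123, Σx^2·x = 3401, Σx^2 = 363, Σx·x = 363, Σx = 41, Σ1 = 5.
For Aᵀz: Σx^2·z = -43720, Σx·z = -4544, Σz = -494.
Normal equations: [[33123, 3401, 363]; [3401, 363, 41]; [363, 41, 5]]·[c₂, c₁, c₀]ᵀ = [-43720, -4544, -494]ᵀ.
Inverting the 3×3 Gram matrix, [c₂, c₁, c₀]ᵀ = [-190/203, -727/203, -43/29]ᵀ.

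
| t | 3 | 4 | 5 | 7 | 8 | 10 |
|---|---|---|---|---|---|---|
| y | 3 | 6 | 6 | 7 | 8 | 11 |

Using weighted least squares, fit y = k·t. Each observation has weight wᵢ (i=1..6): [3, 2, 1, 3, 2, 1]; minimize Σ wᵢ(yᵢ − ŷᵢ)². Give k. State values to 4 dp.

k = 1.0675

Setting ∂/∂k … = 0 gives: 459·k = 490.
Hence k = 490 / 459 ≈ 1.06754.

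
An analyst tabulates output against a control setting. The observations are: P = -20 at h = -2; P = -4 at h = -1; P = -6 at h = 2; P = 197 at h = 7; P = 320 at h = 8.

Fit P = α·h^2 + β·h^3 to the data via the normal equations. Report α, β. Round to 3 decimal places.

From the data, Σh^2·h^2 = 6530, Σh^2·h^3 = 49574, Σh^3·h^3 = 379922.
And Σh^2·P = 30025, Σh^3·P = 231527.
Eliminating β: 379922·(row 1) − 49574·(row 2) gives 23309184·α = 379922·30025 − 49574·231527 = -70561448, so α = -8820181/2913648.
Then β = (231527 − 49574·(-8820181/2913648))/379922 = 2926495/2913648.

α = -3.027, β = 1.004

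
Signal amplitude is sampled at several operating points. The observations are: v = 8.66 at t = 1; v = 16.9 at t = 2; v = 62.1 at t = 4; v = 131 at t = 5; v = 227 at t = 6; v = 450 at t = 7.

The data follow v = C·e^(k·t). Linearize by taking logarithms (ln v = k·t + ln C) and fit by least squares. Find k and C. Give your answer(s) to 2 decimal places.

k = 0.66, C = 4.53

Let Y = ln v. Fitting Y = k·t + ln C by least squares:
Over the data: Σt = 25.0000, Σ(t)² = 131.0000, Σln v = 25.5242, Σt·ln v = 124.0187.
Normal system: [[131.0000, 25.0000]; [25.0000, 6]]·[k, ln C]ᵀ = [124.0187, 25.5242]ᵀ.
Solving (det = 161.0000): k = 0.65844, ln C = 1.51054, so C = exp(1.51054) = 4.52919.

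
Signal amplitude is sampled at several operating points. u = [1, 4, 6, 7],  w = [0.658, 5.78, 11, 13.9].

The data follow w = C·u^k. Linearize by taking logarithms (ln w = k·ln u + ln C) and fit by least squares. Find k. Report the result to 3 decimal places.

Taking logs, ln w = k·ln u + ln C, so regress ln w on ln u.
AᵀA = [[8.9188, 5.1240]; [5.1240, 4]], rhs = [11.8500, 6.3656]ᵀ  (here Σln u = 5.1240, Σ(ln u)² = 8.9188, Σln w = 6.3656, Σln u·ln w = 11.8500).
Δ = 8.9188·4 − (5.1240)² = 9.4201; k = (11.8500·4 − 5.1240·6.3656)/9.4201 = 1.56927, ln C = (8.9188·6.3656 − 5.1240·11.8500)/9.4201 = -0.41881.

k = 1.569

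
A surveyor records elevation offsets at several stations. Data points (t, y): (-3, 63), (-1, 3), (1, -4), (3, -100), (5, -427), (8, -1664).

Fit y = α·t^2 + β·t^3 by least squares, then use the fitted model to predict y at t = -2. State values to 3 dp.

ŷ = 15.632

With design matrix A, AᵀA = [[4885, 35893]; [35893, 279229]] and Aᵀy = [-117505, -909751]ᵀ.
det = 4885·279229 − 35893² = 75726216.
α = ((-117505)·279229 − 35893·(-909751))/75726216 = -8728389/4207012; β = (4885·(-909751) − 35893·(-117505))/75726216 = -12584815/4207012.
At t = -2: ŷ = (-8728389/4207012)·(4) + (-12584815/4207012)·(-8) = 16441241/1051753.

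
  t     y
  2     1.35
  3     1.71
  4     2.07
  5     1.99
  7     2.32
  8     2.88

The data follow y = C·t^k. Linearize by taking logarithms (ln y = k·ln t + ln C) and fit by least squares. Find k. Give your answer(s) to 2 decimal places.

k = 0.48

Let Y = ln y. Fitting Y = k·ln t + ln C by least squares:
Σln t = 8.8128, Σ(ln t)² = 14.3101, Σln y = 4.1516, Σln t·ln y = 6.7507.
Equations: 14.3101·k + 8.8128·ln C = 6.7507;  8.8128·k + 6·ln C = 4.1516.
Solving (det = 8.1947): k = 0.47796, ln C = -0.01010.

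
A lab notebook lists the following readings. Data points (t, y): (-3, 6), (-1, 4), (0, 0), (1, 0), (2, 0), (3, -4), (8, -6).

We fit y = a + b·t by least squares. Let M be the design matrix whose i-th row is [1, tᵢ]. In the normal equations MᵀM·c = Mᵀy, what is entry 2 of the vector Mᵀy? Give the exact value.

Entry 2 ↔ basis t, so (Mᵀy)_{2} = Σᵢ (t)·yᵢ = (-3)·(6) + (-1)·(4) + (0)·(0) + (1)·(0) + (2)·(0) + (3)·(-4) + (8)·(-6) = -82.

-82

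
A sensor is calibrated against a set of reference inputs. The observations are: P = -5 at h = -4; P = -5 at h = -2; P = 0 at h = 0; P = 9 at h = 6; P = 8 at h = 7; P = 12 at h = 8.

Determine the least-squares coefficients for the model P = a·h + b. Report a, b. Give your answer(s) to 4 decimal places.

From the data, Σh·h = 169, Σh = 15, Σ1 = 6.
Moment sums: Σh·P = 236, ΣP = 19.
Normal equations: [[169, 15]; [15, 6]]·[a, b]ᵀ = [236, 19]ᵀ.
Determinant 169·6 − 15² = 789.
a = (236·6 − 15·19)/789 = 377/263; b = (169·19 − 15·236)/789 = -329/789.

a = 1.4335, b = -0.4170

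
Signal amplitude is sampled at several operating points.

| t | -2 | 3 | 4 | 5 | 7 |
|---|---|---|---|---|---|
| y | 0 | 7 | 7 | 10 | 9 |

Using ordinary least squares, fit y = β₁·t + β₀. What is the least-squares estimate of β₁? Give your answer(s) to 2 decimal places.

β₁ = 1.10

From the data, Σt·t = 103, Σt = 17, Σ1 = 5.
For Aᵀy: Σt·y = 162, Σy = 33.
So AᵀA·[β₁, β₀]ᵀ = Aᵀy: [[103, 17]; [17, 5]]·[β₁, β₀]ᵀ = [162, 33]ᵀ.
Determinant 103·5 − 17² = 226.
β₁ = (162·5 − 17·33)/226 = 249/226; β₀ = (103·33 − 17·162)/226 = 645/226.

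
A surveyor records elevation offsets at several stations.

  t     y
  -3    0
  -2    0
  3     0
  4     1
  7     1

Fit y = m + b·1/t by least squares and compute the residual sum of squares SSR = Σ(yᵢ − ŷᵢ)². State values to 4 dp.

Normal-equation sums: Σ1 = 5, Σ1/t = -3/28, Σ1/t·1/t = 3917/7056.
And Σy = 2, Σ1/t·y = 11/28.
So XᵀX·[m, b]ᵀ = Xᵀy: [[5, -3/28]; [-3/28, 3917/7056]]·[m, b]ᵀ = [2, 11/28]ᵀ.
det = 5·(3917/7056) − (-3/28)² = 1219/441.
m = (2·(3917/7056) − (-3/28)·(11/28))/(1219/441) = 8131/19504; b = (5·(11/28) − (-3/28)·2)/(1219/441) = 3843/4876.
Residuals: -3007/19504, -445/19504, -13255/19504, 3765/9752, 399/848; SSR = 16707/19504.

SSR = 0.8566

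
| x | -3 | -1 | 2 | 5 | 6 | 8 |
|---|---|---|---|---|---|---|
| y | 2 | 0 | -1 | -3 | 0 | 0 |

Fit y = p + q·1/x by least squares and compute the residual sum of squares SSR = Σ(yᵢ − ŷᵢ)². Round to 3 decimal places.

Forming MᵀM = [[6, -41/120]; [-41/120, 20801/14400]] and Mᵀy = [-2, -53/30]ᵀ gives MᵀM·[p, q]ᵀ = Mᵀy.
Δ = 6·(20801/14400) − (-41/120)² = 4925/576.
p = ((-2)·(20801/14400) − (-41/120)·(-53/30))/(4925/576) = -50294/123125; q = (6·(-53/30) − (-41/120)·(-2))/(4925/576) = -32496/24625.
Residuals: 242384/123125, -112186/123125, 8409/123125, -57317/24625, 77374/123125, 70604/123125; SSR = 1336114/123125.

SSR = 10.852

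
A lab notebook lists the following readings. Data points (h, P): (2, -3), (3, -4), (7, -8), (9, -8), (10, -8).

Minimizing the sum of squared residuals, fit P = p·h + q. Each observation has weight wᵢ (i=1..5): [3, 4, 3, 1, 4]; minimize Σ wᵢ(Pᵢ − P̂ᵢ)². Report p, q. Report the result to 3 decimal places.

p = -0.650, q = -2.119

Normal-equation sums: Σwᵢ·h·h = 676, Σwᵢ·h = 88, Σwᵢ·1 = 15.
For XᵀWP: Σwᵢ·h·P = -626, Σwᵢ·P = -89.
So XᵀWX·[p, q]ᵀ = XᵀWP: [[676, 88]; [88, 15]]·[p, q]ᵀ = [-626, -89]ᵀ.
Eliminating q: 15·(row 1) − 88·(row 2) gives 2396·p = 15·(-626) − 88·(-89) = -1558, so p = -779/1198.
Then q = ((-89) − 88·(-779/1198))/15 = -1269/599.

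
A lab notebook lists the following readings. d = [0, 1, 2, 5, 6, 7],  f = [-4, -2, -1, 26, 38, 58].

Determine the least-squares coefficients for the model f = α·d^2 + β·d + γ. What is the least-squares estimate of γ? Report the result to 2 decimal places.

Forming AᵀA = [[4339, 693, 115]; [693, 115, 21]; [115, 21, 6]] and Aᵀf = [4854, 760, 115]ᵀ gives AᵀA·[α, β, γ]ᵀ = Aᵀf.
Inverting the 3×3 Gram matrix, [α, β, γ]ᵀ = [221/152, -19721/12616, -5093/1577]ᵀ.

γ = -3.23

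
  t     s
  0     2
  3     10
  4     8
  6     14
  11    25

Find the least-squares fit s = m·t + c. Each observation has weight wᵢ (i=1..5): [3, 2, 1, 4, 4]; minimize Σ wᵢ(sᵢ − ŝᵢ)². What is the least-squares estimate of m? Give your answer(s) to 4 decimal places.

m = 2.0641

With design matrix M, MᵀWM = [[662, 78]; [78, 14]] and MᵀWs = [1528, 190]ᵀ.
det = 662·14 − 78² = 3184.
m = (1528·14 − 78·190)/3184 = 1643/796; c = (662·190 − 78·1528)/3184 = 1649/796.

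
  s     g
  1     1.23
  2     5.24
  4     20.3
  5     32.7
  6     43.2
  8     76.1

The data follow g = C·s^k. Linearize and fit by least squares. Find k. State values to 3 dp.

k = 1.983

With ln gᵢ as the transformed response and ln sᵢ as the regressor:
Σln s = 7.5601, Σ(ln s)² = 12.5270, Σln g = 16.4592, Σln s·ln g = 26.6901.
Normal system: [[12.5270, 7.5601]; [7.5601, 6]]·[k, ln C]ᵀ = [26.6901, 16.4592]ᵀ.
Slope k = (n·Σln s·ln g − Σln s·Σln g)/(n·Σ(ln s)² − (Σln s)²) = (6·26.6901 − 7.5601·16.4592)/18.0074 = 1.98295; ln C = (Σln g − k·Σln s)/n = 0.24467.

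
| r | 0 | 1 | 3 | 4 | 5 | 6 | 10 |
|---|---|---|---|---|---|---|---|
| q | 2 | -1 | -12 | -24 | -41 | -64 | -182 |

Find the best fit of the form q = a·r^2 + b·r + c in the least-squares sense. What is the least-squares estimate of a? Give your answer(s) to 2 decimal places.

From the data, Σr^2·r^2 = 12259, Σr^2·r = 1433, Σr^2 = 187, Σr·r = 187, Σr = 29, Σ1 = 7.
For Aᵀq: Σr^2·q = -22022, Σr·q = -2542, Σq = -322.
AᵀA·[a, b, c]ᵀ = Aᵀq becomes [[12259, 1433, 187]; [1433, 187, 29]; [187, 29, 7]]·[a, b, c]ᵀ = [-22022, -2542, -322]ᵀ.
Solving the 3×3 system (Gaussian elimination) gives a = -1653/847, b = 8746/7623, c = 10537/7623.

a = -1.95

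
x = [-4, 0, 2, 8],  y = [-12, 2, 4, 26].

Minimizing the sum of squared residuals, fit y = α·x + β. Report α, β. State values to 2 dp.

α = 3.12, β = 0.32

Entries of AᵀA: Σx·x = 84, Σx = 6, Σ1 = 4.
For Aᵀy: Σx·y = 264, Σy = 20.
AᵀA·[α, β]ᵀ = Aᵀy becomes [[84, 6]; [6, 4]]·[α, β]ᵀ = [264, 20]ᵀ.
Eliminating β: 4·(row 1) − 6·(row 2) gives 300·α = 4·264 − 6·20 = 936, so α = 78/25.
Then β = (20 − 6·(78/25))/4 = 8/25.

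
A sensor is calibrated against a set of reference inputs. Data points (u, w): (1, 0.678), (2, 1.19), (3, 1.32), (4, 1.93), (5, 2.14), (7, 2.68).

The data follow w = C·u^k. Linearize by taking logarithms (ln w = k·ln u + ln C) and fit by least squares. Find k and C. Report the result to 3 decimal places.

Let Y = ln w. Fitting Y = k·ln u + ln C by least squares:
Σln u = 6.7334, Σ(ln u)² = 9.9861, Σln w = 2.4671, Σln u·ln w = 4.4799.
Equations: 9.9861·k + 6.7334·ln C = 4.4799;  6.7334·k + 6·ln C = 2.4671.
Δ = 9.9861·6 − (6.7334)² = 14.5777; k = (4.4799·6 − 6.7334·2.4671)/14.5777 = 0.70431, ln C = (9.9861·2.4671 − 6.7334·4.4799)/14.5777 = -0.37921, so C = exp(-0.37921) = 0.68440.

k = 0.704, C = 0.684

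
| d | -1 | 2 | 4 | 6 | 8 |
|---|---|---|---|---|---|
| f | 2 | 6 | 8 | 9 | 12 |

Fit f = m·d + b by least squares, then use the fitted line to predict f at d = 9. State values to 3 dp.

From the data, Σd·d = 121, Σd = 19, Σ1 = 5.
Right-hand side: Σd·f = 192, Σf = 37.
AᵀA·[m, b]ᵀ = Aᵀf becomes [[121, 19]; [19, 5]]·[m, b]ᵀ = [192, 37]ᵀ.
Δ = 121·5 − 19² = 244.
m = (192·5 − 19·37)/244 = 257/244; b = (121·37 − 19·192)/244 = 829/244.
At d = 9: f̂ = (257/244)·(9) + (829/244)·(1) = 1571/122.

f̂ = 12.877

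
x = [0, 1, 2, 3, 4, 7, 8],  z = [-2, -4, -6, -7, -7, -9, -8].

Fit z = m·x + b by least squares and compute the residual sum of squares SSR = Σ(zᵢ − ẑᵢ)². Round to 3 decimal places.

With design matrix A, AᵀA = [[143, 25]; [25, 7]] and Aᵀz = [-192, -43]ᵀ.
Δ = 143·7 − 25² = 376.
m = ((-192)·7 − 25·(-43))/376 = -269/376; b = (143·(-43) − 25·(-192))/376 = -1349/376.
Residuals: 597/376, 57/188, -369/376, -119/94, -207/376, -19/47, 493/376; SSR = 2769/376.

SSR = 7.364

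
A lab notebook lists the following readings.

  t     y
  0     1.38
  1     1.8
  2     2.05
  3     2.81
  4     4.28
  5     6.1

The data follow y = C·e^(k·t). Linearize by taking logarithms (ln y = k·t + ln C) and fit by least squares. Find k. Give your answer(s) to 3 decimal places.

k = 0.296

Linearized form: ln y = k·t + ln C. From the 6 transformed points,
Sums: Σt = 15.0000, Σ(t)² = 55.0000, Σln y = 5.9231, Σt·ln y = 19.9803.
Normal system: [[55.0000, 15.0000]; [15.0000, 6]]·[k, ln C]ᵀ = [19.9803, 5.9231]ᵀ.
Solving (det = 105.0000): k = 0.29557, ln C = 0.24827.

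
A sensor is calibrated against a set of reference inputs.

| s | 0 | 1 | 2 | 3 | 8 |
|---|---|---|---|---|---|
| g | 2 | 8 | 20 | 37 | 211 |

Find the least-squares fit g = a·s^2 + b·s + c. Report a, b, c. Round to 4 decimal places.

Normal-equation sums: Σs^2·s^2 = 4194, Σs^2·s = 548, Σs^2 = 78, Σs·s = 78, Σs = 14, Σ1 = 5.
And Σs^2·g = 13925, Σs·g = 1847, Σg = 278.
Normal equations: [[4194, 548, 78]; [548, 78, 14]; [78, 14, 5]]·[a, b, c]ᵀ = [13925, 1847, 278]ᵀ.
Row-reducing yields a = 49529/17198, b = 52913/17198, c = 17700/8599.

a = 2.8799, b = 3.0767, c = 2.0584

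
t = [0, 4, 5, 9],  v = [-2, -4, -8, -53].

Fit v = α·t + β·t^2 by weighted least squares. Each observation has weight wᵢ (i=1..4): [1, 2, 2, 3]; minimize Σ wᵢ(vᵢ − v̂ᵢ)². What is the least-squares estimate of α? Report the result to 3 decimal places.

The normal system AᵀWA·[α, β]ᵀ = AᵀWv is [[325, 2565]; [2565, 21445]]·[α, β]ᵀ = [-1543, -13407]ᵀ.
det = 325·21445 − 2565² = 390400.
α = ((-1543)·21445 − 2565·(-13407))/390400 = 32483/9760; β = (325·(-13407) − 2565·(-1543))/390400 = -9987/9760.

α = 3.328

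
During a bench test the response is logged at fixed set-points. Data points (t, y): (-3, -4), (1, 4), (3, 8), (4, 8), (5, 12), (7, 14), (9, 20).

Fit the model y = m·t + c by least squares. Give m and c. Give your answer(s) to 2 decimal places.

Entries of MᵀM: Σt·t = 190, Σt = 26, Σ1 = 7.
Moment sums: Σt·y = 410, Σy = 62.
Eliminating c: 7·(row 1) − 26·(row 2) gives 654·m = 7·410 − 26·62 = 1258, so m = 629/327.
Then c = (62 − 26·(629/327))/7 = 560/327.

m = 1.92, c = 1.71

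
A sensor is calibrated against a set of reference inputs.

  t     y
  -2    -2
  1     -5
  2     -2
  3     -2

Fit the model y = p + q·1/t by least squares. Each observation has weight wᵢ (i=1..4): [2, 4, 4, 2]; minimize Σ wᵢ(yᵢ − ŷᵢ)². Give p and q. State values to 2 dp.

p = -2.02, q = -2.08

With design matrix A, AᵀWA = [[12, 17/3]; [17/3, 103/18]] and AᵀWy = [-36, -70/3]ᵀ.
Eliminating q: (103/18)·(row 1) − (17/3)·(row 2) gives (329/9)·p = (103/18)·(-36) − (17/3)·(-70/3) = -664/9, so p = -664/329.
Then q = ((-70/3) − (17/3)·(-664/329))/(103/18) = -684/329.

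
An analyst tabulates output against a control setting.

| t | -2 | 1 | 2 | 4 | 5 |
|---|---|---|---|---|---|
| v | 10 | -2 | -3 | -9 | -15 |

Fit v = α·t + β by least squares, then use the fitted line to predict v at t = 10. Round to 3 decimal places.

MᵀM·[α, β]ᵀ = Mᵀv reads: 50·α + 10·β = -139;  10·α + 5·β = -19.
Eliminating β: 5·(row 1) − 10·(row 2) gives 150·α = 5·(-139) − 10·(-19) = -505, so α = -101/30.
Then β = ((-19) − 10·(-101/30))/5 = 44/15.
At t = 10: v̂ = (-101/30)·(10) + (44/15)·(1) = -461/15.

v̂ = -30.733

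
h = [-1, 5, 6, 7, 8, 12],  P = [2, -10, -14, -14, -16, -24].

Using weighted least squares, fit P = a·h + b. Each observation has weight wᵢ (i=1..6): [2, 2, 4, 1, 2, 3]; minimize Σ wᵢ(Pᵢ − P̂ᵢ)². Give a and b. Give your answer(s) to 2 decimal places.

The normal system AᵀWA·[a, b]ᵀ = AᵀWP is [[805, 91]; [91, 14]]·[a, b]ᵀ = [-1658, -190]ᵀ.
det = 805·14 − 91² = 2989.
a = ((-1658)·14 − 91·(-190))/2989 = -846/427; b = (805·(-190) − 91·(-1658))/2989 = -296/427.

a = -1.98, b = -0.69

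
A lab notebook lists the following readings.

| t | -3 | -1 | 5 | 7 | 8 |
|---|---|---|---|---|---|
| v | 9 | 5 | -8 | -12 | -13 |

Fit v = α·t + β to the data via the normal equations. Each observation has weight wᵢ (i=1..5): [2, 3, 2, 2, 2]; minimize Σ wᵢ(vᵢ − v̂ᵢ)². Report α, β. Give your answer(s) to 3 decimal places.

α = -2.061, β = 2.807

From the data, Σwᵢ·t·t = 297, Σwᵢ·t = 31, Σwᵢ·1 = 11.
Moment sums: Σwᵢ·t·v = -525, Σwᵢ·v = -33.
Determinant 297·11 − 31² = 2306.
α = ((-525)·11 − 31·(-33))/2306 = -2376/1153; β = (297·(-33) − 31·(-525))/2306 = 3237/1153.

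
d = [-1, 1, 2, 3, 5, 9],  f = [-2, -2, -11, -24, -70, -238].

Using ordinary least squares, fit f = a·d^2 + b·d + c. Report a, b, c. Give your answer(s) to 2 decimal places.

a = -3.02, b = 0.65, c = 0.97

AᵀA·[a, b, c]ᵀ = Aᵀf reads: 7285·a + 889·b + 121·c = -21292;  889·a + 121·b + 19·c = -2586;  121·a + 19·b + 6·c = -347.
Row-reducing yields a = -35191/11658, b = 38087/58290, c = 9452/9715.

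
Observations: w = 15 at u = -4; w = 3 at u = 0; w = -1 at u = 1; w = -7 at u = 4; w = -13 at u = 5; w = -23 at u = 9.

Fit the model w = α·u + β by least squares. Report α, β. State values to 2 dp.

Normal-equation sums: Σu·u = 139, Σu = 15, Σ1 = 6.
Right-hand side: Σu·w = -361, Σw = -26.
AᵀA·[α, β]ᵀ = Aᵀw becomes [[139, 15]; [15, 6]]·[α, β]ᵀ = [-361, -26]ᵀ.
Δ = 139·6 − 15² = 609.
α = ((-361)·6 − 15·(-26))/609 = -592/203; β = (139·(-26) − 15·(-361))/609 = 1801/609.

α = -2.92, β = 2.96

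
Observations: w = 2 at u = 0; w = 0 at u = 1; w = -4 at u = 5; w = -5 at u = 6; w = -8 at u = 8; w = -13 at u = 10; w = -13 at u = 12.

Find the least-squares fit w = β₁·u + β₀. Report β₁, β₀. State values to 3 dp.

Normal-equation sums: Σu·u = 370, Σu = 42, Σ1 = 7.
And Σu·w = -400, Σw = -41.
AᵀA·[β₁, β₀]ᵀ = Aᵀw becomes [[370, 42]; [42, 7]]·[β₁, β₀]ᵀ = [-400, -41]ᵀ.
Δ = 370·7 − 42² = 826.
β₁ = ((-400)·7 − 42·(-41))/826 = -77/59; β₀ = (370·(-41) − 42·(-400))/826 = 815/413.

β₁ = -1.305, β₀ = 1.973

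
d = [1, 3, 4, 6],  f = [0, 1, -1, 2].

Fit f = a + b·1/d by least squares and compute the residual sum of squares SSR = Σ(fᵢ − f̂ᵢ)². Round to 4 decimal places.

Setting ∂/∂a … = 0 gives: 4·a + (7/4)·b = 2;  (7/4)·a + (173/144)·b = 5/12.
Determinant 4·(173/144) − (7/4)² = 251/144.
a = (2·(173/144) − (7/4)·(5/12))/(251/144) = 241/251; b = (4·(5/12) − (7/4)·2)/(251/144) = -264/251.
Residuals: 23/251, 98/251, -426/251, 305/251; SSR = 1134/251.

SSR = 4.5179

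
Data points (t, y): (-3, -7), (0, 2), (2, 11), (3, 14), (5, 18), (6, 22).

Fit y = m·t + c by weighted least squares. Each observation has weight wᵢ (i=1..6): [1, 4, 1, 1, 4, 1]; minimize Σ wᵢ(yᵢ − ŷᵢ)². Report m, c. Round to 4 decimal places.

m = 3.2050, c = 2.5216

The normal system MᵀWM·[m, c]ᵀ = MᵀWy is [[158, 28]; [28, 12]]·[m, c]ᵀ = [577, 120]ᵀ.
Δ = 158·12 − 28² = 1112.
m = (577·12 − 28·120)/1112 = 891/278; c = (158·120 − 28·577)/1112 = 701/278.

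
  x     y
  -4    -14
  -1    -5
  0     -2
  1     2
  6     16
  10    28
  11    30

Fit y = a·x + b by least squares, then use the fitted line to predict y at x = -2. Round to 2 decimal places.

The normal equations are: 275·a + 23·b = 769;  23·a + 7·b = 55.
Eliminating b: 7·(row 1) − 23·(row 2) gives 1396·a = 7·769 − 23·55 = 4118, so a = 2059/698.
Then b = (55 − 23·(2059/698))/7 = -1281/698.
At x = -2: ŷ = (2059/698)·(-2) + (-1281/698)·(1) = -5399/698.

ŷ = -7.73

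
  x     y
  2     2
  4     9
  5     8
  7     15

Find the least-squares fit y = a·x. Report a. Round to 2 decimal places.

Entries of MᵀM: Σx·x = 94.
And Σx·y = 185.
So MᵀM·[a]ᵀ = Mᵀy: [[94]]·[a]ᵀ = [185]ᵀ.
Hence a = 185 / 94 ≈ 1.96809.

a = 1.97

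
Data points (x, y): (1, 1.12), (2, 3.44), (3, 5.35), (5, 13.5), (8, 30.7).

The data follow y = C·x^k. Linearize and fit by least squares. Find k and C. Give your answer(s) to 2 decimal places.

Linearized form: ln y = k·ln x + ln C. From the 5 transformed points,
Σln x = 5.4806, Σ(ln x)² = 8.6018, Σln y = 9.0528, Σln x·ln y = 14.0083.
Equations: 8.6018·k + 5.4806·ln C = 14.0083;  5.4806·k + 5·ln C = 9.0528.
Solving (det = 12.9714): k = 1.57468, ln C = 0.08452, so C = exp(0.08452) = 1.08819.

k = 1.57, C = 1.09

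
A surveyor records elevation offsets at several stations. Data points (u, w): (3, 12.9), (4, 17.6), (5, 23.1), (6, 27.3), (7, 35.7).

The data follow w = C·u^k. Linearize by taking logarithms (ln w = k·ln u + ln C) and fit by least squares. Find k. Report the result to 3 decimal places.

k = 1.171

Linearized form: ln w = k·ln u + ln C. From the 5 transformed points,
Over the data: Σln u = 7.8320, Σ(ln u)² = 12.7160, Σln w = 15.4470, Σln u·ln w = 24.7206.
Normal system: [[12.7160, 7.8320]; [7.8320, 5]]·[k, ln C]ᵀ = [24.7206, 15.4470]ᵀ.
Slope k = (n·Σln u·ln w − Σln u·Σln w)/(n·Σ(ln u)² − (Σln u)²) = (5·24.7206 − 7.8320·15.4470)/2.2397 = 1.17065; ln C = (Σln w − k·Σln u)/n = 1.25570.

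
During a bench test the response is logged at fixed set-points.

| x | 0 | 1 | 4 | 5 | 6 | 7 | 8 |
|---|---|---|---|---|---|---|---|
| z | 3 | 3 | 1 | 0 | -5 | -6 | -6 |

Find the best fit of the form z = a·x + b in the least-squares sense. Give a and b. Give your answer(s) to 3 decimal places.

Setting ∂/∂a … = 0 gives: 191·a + 31·b = -113;  31·a + 7·b = -10.
(Σx·x = 191, Σx = 31, Σ1 = 7, Σx·z = -113, Σz = -10.)
Eliminating b: 7·(row 1) − 31·(row 2) gives 376·a = 7·(-113) − 31·(-10) = -481, so a = -481/376.
Then b = ((-10) − 31·(-481/376))/7 = 1593/376.

a = -1.279, b = 4.237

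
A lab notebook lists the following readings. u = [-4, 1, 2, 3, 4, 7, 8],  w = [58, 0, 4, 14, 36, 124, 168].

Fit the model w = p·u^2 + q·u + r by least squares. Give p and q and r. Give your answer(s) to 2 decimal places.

Entries of MᵀM: Σu^2·u^2 = 7107, Σu^2·u = 891, Σu^2 = 159, Σu·u = 159, Σu = 21, Σ1 = 7.
Moment sums: Σu^2·w = 18474, Σu·w = 2174, Σw = 404.
Normal equations: [[7107, 891, 159]; [891, 159, 21]; [159, 21, 7]]·[p, q, r]ᵀ = [18474, 2174, 404]ᵀ.
Solving the 3×3 system (Gaussian elimination) gives p = 96111/31921, q = -283811/95763, r = -56984/31921.

p = 3.01, q = -2.96, r = -1.79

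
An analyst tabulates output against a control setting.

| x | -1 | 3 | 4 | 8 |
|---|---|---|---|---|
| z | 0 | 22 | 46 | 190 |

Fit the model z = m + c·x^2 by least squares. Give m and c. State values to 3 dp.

m = -3.579, c = 3.026

Sums needed: Σ1 = 4, Σx^2 = 90, Σx^2·x^2 = 4434.
For Aᵀz: Σz = 258, Σx^2·z = 13094.
Eliminating c: 4434·(row 1) − 90·(row 2) gives 9636·m = 4434·258 − 90·13094 = -34488, so m = -2874/803.
Then c = (13094 − 90·(-2874/803))/4434 = 7289/2409.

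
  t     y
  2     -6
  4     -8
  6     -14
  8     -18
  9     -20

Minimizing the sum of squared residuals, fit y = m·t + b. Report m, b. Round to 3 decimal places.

Sums needed: Σt·t = 201, Σt = 29, Σ1 = 5.
Right-hand side: Σt·y = -452, Σy = -66.
Normal equations: [[201, 29]; [29, 5]]·[m, b]ᵀ = [-452, -66]ᵀ.
Determinant 201·5 − 29² = 164.
m = ((-452)·5 − 29·(-66))/164 = -173/82; b = (201·(-66) − 29·(-452))/164 = -79/82.

m = -2.110, b = -0.963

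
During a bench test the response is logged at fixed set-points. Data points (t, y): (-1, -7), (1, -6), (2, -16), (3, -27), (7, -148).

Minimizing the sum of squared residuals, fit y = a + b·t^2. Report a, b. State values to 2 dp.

Normal-equation sums: Σ1 = 5, Σt^2 = 64, Σt^2·t^2 = 2500.
Right-hand side: Σy = -204, Σt^2·y = -7572.
Δ = 5·2500 − 64² = 8404.
a = ((-204)·2500 − 64·(-7572))/8404 = -6348/2101; b = (5·(-7572) − 64·(-204))/8404 = -6201/2101.

a = -3.02, b = -2.95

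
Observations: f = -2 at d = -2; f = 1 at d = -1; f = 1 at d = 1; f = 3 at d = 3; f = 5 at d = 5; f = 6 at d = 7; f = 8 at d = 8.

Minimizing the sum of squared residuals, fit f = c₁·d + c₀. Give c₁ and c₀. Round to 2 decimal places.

c₁ = 0.87, c₀ = 0.54

The normal equations are: 153·c₁ + 21·c₀ = 144;  21·c₁ + 7·c₀ = 22.
(Σd·d = 153, Σd = 21, Σ1 = 7, Σd·f = 144, Σf = 22.)
Δ = 153·7 − 21² = 630.
c₁ = (144·7 − 21·22)/630 = 13/15; c₀ = (153·22 − 21·144)/630 = 19/35.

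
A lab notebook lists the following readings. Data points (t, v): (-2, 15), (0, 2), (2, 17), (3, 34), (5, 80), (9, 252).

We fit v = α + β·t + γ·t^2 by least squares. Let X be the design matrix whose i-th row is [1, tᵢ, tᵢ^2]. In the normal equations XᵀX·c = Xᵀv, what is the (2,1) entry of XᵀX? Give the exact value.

Row 2 ↔ basis t, column 1 ↔ basis 1, so (XᵀX)_{2,1} = Σᵢ t = (-2)·(1) + (0)·(1) + (2)·(1) + (3)·(1) + (5)·(1) + (9)·(1) = 17.

17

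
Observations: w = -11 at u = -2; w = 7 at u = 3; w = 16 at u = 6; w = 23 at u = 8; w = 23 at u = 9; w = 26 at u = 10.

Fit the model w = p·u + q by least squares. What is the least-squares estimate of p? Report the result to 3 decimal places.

Forming XᵀX = [[294, 34]; [34, 6]] and Xᵀw = [790, 84]ᵀ gives XᵀX·[p, q]ᵀ = Xᵀw.
Determinant 294·6 − 34² = 608.
p = (790·6 − 34·84)/608 = 471/152; q = (294·84 − 34·790)/608 = -541/152.

p = 3.099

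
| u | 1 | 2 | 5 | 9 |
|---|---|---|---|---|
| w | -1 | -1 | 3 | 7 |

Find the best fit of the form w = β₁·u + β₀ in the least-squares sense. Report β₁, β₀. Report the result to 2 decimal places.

From the data, Σu·u = 111, Σu = 17, Σ1 = 4.
Right-hand side: Σu·w = 75, Σw = 8.
Normal equations: [[111, 17]; [17, 4]]·[β₁, β₀]ᵀ = [75, 8]ᵀ.
Determinant 111·4 − 17² = 155.
β₁ = (75·4 − 17·8)/155 = 164/155; β₀ = (111·8 − 17·75)/155 = -387/155.

β₁ = 1.06, β₀ = -2.50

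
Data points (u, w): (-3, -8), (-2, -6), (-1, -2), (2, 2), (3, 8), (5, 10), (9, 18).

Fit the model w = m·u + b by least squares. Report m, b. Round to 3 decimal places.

Sums needed: Σu·u = 133, Σu = 13, Σ1 = 7.
Right-hand side: Σu·w = 278, Σw = 22.
det = 133·7 − 13² = 762.
m = (278·7 − 13·22)/762 = 830/381; b = (133·22 − 13·278)/762 = -344/381.

m = 2.178, b = -0.903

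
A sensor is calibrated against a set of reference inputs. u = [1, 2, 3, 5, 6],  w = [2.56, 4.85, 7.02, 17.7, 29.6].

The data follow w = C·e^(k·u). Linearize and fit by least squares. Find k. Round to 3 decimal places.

Let Y = ln w. Fitting Y = k·u + ln C by least squares:
Sums: Σu = 17.0000, Σ(u)² = 75.0000, Σln w = 10.7291, Σu·ln w = 44.6387.
Normal system: [[75.0000, 17.0000]; [17.0000, 5]]·[k, ln C]ᵀ = [44.6387, 10.7291]ᵀ.
Δ = 75.0000·5 − (17.0000)² = 86.0000; k = (44.6387·5 − 17.0000·10.7291)/86.0000 = 0.47441, ln C = (75.0000·10.7291 − 17.0000·44.6387)/86.0000 = 0.53283.

k = 0.474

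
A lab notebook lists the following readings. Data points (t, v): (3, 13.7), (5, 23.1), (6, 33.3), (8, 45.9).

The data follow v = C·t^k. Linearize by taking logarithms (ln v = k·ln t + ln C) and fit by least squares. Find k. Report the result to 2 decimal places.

Linearized form: ln v = k·ln t + ln C. From the 4 transformed points,
Over the data: Σln t = 6.5793, Σ(ln t)² = 11.3317, Σln v = 13.0893, Σln t·ln v = 22.1669.
Normal system: [[11.3317, 6.5793]; [6.5793, 4]]·[k, ln C]ᵀ = [22.1669, 13.0893]ᵀ.
Δ = 11.3317·4 − (6.5793)² = 2.0403; k = (22.1669·4 − 6.5793·13.0893)/2.0403 = 1.24985, ln C = (11.3317·13.0893 − 6.5793·22.1669)/2.0403 = 1.21654.

k = 1.25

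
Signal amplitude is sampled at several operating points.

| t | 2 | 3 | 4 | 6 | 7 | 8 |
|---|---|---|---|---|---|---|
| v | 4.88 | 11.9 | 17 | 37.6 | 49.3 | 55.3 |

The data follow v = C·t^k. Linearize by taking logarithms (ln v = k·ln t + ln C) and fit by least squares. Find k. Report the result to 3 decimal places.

k = 1.759

With ln vᵢ as the transformed response and ln tᵢ as the regressor:
Over the data: Σln t = 8.9952, Σ(ln t)² = 14.9303, Σln v = 18.4326, Σln t·ln v = 30.1752.
Normal system: [[14.9303, 8.9952]; [8.9952, 6]]·[k, ln C]ᵀ = [30.1752, 18.4326]ᵀ.
Solving (det = 8.6686): k = 1.75889, ln C = 0.43518.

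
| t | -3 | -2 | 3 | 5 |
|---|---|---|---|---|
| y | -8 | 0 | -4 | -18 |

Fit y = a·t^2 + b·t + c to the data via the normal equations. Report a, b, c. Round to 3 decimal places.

Compute the Gram sums: Σt^2·t^2 = 803, Σt^2·t = 117, Σt^2 = 47, Σt·t = 47, Σt = 3, Σ1 = 4.
For Aᵀy: Σt^2·y = -558, Σt·y = -78, Σy = -30.
Normal equations: [[803, 117, 47]; [117, 47, 3]; [47, 3, 4]]·[a, b, c]ᵀ = [-558, -78, -30]ᵀ.
Inverting the 3×3 Gram matrix, [a, b, c]ᵀ = [-4659/4538, 2883/4538, 9273/2269]ᵀ.

a = -1.027, b = 0.635, c = 4.087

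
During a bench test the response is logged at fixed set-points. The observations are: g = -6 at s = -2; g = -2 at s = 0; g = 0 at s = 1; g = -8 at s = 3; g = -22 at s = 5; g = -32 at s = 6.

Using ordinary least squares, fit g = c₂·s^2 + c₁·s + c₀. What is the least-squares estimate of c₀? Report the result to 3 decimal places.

MᵀM·[c₂, c₁, c₀]ᵀ = Mᵀg reads: 2019·c₂ + 361·c₁ + 75·c₀ = -1798;  361·c₂ + 75·c₁ + 13·c₀ = -314;  75·c₂ + 13·c₁ + 6·c₀ = -70.
(Σs^2·s^2 = 2019, Σs^2·s = 361, Σs^2 = 75, Σs·s = 75, Σs = 13, Σ1 = 6, Σs^2·g = -1798, Σs·g = -314, Σg = -70.)
Solving the 3×3 system (Gaussian elimination) gives c₂ = -2751/2812, c₁ = 1913/2812, c₀ = -641/703.

c₀ = -0.912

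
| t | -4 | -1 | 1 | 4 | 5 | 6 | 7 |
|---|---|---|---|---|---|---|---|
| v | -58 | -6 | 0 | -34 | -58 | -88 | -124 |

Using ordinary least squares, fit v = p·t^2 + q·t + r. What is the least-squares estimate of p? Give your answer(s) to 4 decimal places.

Compute the Gram sums: Σt^2·t^2 = 4836, Σt^2·t = 684, Σt^2 = 144, Σt·t = 144, Σt = 18, Σ1 = 7.
And Σt^2·v = -12172, Σt·v = -1584, Σv = -368.
Normal equations: [[4836, 684, 144]; [684, 144, 18]; [144, 18, 7]]·[p, q, r]ᵀ = [-12172, -1584, -368]ᵀ.
Solving the 3×3 system (Gaussian elimination) gives p = -12133/4116, q = 12091/4116, r = 353/686.

p = -2.9478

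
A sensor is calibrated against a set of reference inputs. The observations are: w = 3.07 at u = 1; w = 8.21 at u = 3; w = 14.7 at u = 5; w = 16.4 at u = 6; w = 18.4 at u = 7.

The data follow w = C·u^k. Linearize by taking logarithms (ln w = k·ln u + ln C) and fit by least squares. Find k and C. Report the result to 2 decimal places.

Linearized form: ln w = k·ln u + ln C. From the 5 transformed points,
Σln u = 6.4457, Σ(ln u)² = 10.7942, Σln w = 11.6245, Σln u·ln w = 17.3181.
Normal system: [[10.7942, 6.4457]; [6.4457, 5]]·[k, ln C]ᵀ = [17.3181, 11.6245]ᵀ.
Slope k = (n·Σln u·ln w − Σln u·Σln w)/(n·Σ(ln u)² − (Σln u)²) = (5·17.3181 − 6.4457·11.6245)/12.4237 = 0.93871; ln C = (Σln w − k·Σln u)/n = 1.11477, so C = exp(1.11477) = 3.04887.

k = 0.94, C = 3.05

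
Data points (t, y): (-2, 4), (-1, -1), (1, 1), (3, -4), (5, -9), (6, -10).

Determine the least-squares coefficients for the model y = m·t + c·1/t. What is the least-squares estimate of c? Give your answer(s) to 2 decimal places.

Sums needed: Σt·t = 76, Σt·1/t = 6, Σ1/t·1/t = 1093/450.
Moment sums: Σt·y = -123, Σ1/t·y = -24/5.
Eliminating c: (1093/450)·(row 1) − 6·(row 2) gives (33434/225)·m = (1093/450)·(-123) − 6·(-24/5) = -40493/150, so m = -121479/66868.
Then c = ((-24/5) − 6·(-121479/66868))/(1093/450) = 41985/16717.

c = 2.51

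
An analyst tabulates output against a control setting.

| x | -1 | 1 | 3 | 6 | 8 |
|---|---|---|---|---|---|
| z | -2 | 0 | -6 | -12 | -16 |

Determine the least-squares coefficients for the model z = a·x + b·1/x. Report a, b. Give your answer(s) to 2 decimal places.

a = -2.08, b = 2.97

The normal system AᵀA·[a, b]ᵀ = Aᵀz is [[111, 5]; [5, 1241/576]]·[a, b]ᵀ = [-216, -4]ᵀ.
Determinant 111·(1241/576) − 5² = 41117/192.
a = ((-216)·(1241/576) − 5·(-4))/(41117/192) = -85512/41117; b = (111·(-4) − 5·(-216))/(41117/192) = 122112/41117.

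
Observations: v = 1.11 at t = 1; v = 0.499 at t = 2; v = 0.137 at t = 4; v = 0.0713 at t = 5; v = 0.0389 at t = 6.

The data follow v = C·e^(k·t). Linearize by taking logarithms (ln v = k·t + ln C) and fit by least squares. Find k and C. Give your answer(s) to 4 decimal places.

Taking logs, ln v = k·t + ln C, so regress ln v on t.
AᵀA = [[82.0000, 18.0000]; [18.0000, 5]], rhs = [-41.9219, -8.4662]ᵀ  (here Σt = 18.0000, Σ(t)² = 82.0000, Σln v = -8.4662, Σt·ln v = -41.9219).
Slope k = (n·Σt·ln v − Σt·Σln v)/(n·Σ(t)² − (Σt)²) = (5·-41.9219 − 18.0000·-8.4662)/86.0000 = -0.66533; ln C = (Σln v − k·Σt)/n = 0.70194, so C = exp(0.70194) = 2.01767.

k = -0.6653, C = 2.0177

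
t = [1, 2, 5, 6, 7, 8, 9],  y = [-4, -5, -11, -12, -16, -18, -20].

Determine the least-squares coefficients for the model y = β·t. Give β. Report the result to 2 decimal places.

β = -2.22

Sums needed: Σt·t = 260.
And Σt·y = -577.
β = (-577)/260 = -2.21923.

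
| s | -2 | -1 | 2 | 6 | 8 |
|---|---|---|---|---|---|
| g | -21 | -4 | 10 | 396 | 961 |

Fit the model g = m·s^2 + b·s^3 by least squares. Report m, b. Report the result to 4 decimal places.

Compute the Gram sums: Σs^2·s^2 = 5425, Σs^2·s^3 = 40543, Σs^3·s^3 = 308929.
For Mᵀg: Σs^2·g = 75712, Σs^3·g = 577820.
So MᵀM·[m, b]ᵀ = Mᵀg: [[5425, 40543]; [40543, 308929]]·[m, b]ᵀ = [75712, 577820]ᵀ.
Eliminating b: 308929·(row 1) − 40543·(row 2) gives 32204976·m = 308929·75712 − 40543·577820 = -36923812, so m = -9230953/8051244.
Then b = (577820 − 40543·(-9230953/8051244))/308929 = 16270471/8051244.

m = -1.1465, b = 2.0209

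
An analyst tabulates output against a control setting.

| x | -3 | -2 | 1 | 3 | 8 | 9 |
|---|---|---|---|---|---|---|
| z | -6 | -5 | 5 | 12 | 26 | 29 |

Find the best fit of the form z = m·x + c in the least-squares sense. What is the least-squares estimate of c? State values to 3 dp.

c = 2.181

With design matrix M, MᵀM = [[168, 16]; [16, 6]] and Mᵀz = [538, 61]ᵀ.
Determinant 168·6 − 16² = 752.
m = (538·6 − 16·61)/752 = 563/188; c = (168·61 − 16·538)/752 = 205/94.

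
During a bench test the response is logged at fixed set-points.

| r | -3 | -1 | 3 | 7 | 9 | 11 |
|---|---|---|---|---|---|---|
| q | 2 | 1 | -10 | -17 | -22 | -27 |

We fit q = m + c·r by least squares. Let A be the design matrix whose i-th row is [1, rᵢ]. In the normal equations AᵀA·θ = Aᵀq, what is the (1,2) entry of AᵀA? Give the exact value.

26

Row 1 ↔ basis 1, column 2 ↔ basis r, so (AᵀA)_{1,2} = Σᵢ r = (1)·(-3) + (1)·(-1) + (1)·(3) + (1)·(7) + (1)·(9) + (1)·(11) = 26.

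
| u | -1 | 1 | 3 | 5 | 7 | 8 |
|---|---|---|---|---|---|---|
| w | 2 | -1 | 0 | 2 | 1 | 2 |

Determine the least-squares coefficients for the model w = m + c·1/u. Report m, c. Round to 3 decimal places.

m = 1.193, c = -1.446

Normal-equation sums: Σ1 = 6, Σ1/u = 673/840, Σ1/u·1/u = 1543249/705600.
Moment sums: Σw = 6, Σ1/u·w = -309/140.
det = 6·(1543249/705600) − (673/840)² = 1761313/141120.
m = (6·(1543249/705600) − (673/840)·(-309/140))/(1761313/141120) = 10507236/8806565; c = (6·(-309/140) − (673/840)·6)/(1761313/141120) = -2547216/1761313.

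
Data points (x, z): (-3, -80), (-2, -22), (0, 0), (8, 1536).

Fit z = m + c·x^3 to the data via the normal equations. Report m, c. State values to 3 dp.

m = 0.982, c = 2.998

From the data, Σ1 = 4, Σx^3 = 477, Σx^3·x^3 = 262937.
For Mᵀz: Σz = 1434, Σx^3·z = 788768.
MᵀM·[m, c]ᵀ = Mᵀz becomes [[4, 477]; [477, 262937]]·[m, c]ᵀ = [1434, 788768]ᵀ.
det = 4·262937 − 477² = 824219.
m = (1434·262937 − 477·788768)/824219 = 809322/824219; c = (4·788768 − 477·1434)/824219 = 2471054/824219.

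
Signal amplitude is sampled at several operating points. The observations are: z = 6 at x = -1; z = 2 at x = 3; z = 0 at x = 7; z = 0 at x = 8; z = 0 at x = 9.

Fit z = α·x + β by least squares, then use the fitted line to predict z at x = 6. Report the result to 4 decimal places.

AᵀA·[α, β]ᵀ = Aᵀz reads: 204·α + 26·β = 0;  26·α + 5·β = 8.
(Σx·x = 204, Σx = 26, Σ1 = 5, Σx·z = 0, Σz = 8.)
Eliminating β: 5·(row 1) − 26·(row 2) gives 344·α = 5·0 − 26·8 = -208, so α = -26/43.
Then β = (8 − 26·(-26/43))/5 = 204/43.
At x = 6: ẑ = (-26/43)·(6) + (204/43)·(1) = 48/43.

ẑ = 1.1163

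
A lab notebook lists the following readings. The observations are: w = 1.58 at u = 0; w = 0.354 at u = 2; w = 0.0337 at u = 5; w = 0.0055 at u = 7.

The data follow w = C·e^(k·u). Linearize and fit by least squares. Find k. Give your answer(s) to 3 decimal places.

k = -0.805

With ln wᵢ as the transformed response and uᵢ as the regressor:
Over the data: Σu = 14.0000, Σ(u)² = 78.0000, Σln w = -9.1743, Σu·ln w = -55.4493.
Normal system: [[78.0000, 14.0000]; [14.0000, 4]]·[k, ln C]ᵀ = [-55.4493, -9.1743]ᵀ.
Δ = 78.0000·4 − (14.0000)² = 116.0000; k = (-55.4493·4 − 14.0000·-9.1743)/116.0000 = -0.80480, ln C = (78.0000·-9.1743 − 14.0000·-55.4493)/116.0000 = 0.52323.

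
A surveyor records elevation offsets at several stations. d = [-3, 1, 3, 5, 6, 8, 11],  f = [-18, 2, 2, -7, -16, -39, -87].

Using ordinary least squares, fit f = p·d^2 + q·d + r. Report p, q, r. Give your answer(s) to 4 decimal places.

From the data, Σd^2·d^2 = 20821, Σd^2·d = 2185, Σd^2 = 265, Σd·d = 265, Σd = 31, Σ1 = 7.
And Σd^2·f = -13916, Σd·f = -1338, Σf = -163.
So XᵀX·[p, q, r]ᵀ = Xᵀf: [[20821, 2185, 265]; [2185, 265, 31]; [265, 31, 7]]·[p, q, r]ᵀ = [-13916, -1338, -163]ᵀ.
Row-reducing yields p = -142333/138018, q = 153783/46006, r = 65678/69009.

p = -1.0313, q = 3.3427, r = 0.9517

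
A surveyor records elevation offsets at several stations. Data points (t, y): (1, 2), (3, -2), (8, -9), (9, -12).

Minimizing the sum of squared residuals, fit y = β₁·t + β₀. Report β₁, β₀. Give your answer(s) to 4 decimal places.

β₁ = -1.6480, β₀ = 3.4022

The normal system AᵀA·[β₁, β₀]ᵀ = Aᵀy is [[155, 21]; [21, 4]]·[β₁, β₀]ᵀ = [-184, -21]ᵀ.
Eliminating β₀: 4·(row 1) − 21·(row 2) gives 179·β₁ = 4·(-184) − 21·(-21) = -295, so β₁ = -295/179.
Then β₀ = ((-21) − 21·(-295/179))/4 = 609/179.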